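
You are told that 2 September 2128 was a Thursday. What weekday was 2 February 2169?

From September 2, 2128 to September 2, 2168: 40 years, of which 10 contain a Feb 29 — 30×365 + 10×366 = 14610 days.
September 2168: 30 − 2 = 28 days remain.
Then October (31), November (30), December (31), January (31): 31 + 30 + 31 + 31 = 123 days.
February 1–2, 2169: 2 days (2169 is not a leap year).
Residual: 153 days.
Total: 14763 days.
14763 is a multiple of 7, so 2 February 2169 falls on the same weekday: Thursday.

Thursday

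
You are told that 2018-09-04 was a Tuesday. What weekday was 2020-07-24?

Day-of-year of September 4, 2018: 247.
Day-of-year of July 24, 2020: 206.
2018 has 365 days, so 365 − 247 = 118 days remain in 2018.
Full years: 2019: 365. Sum = 365.
Total: 118 + 365 + 206 = 689 days.
689 mod 7 = 3, so 3 days after Tuesday is Friday.

Friday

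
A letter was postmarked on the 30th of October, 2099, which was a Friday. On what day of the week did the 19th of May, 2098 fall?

Monday

Count forward from the earlier date (May 19, 2098) to the later (October 30, 2099):
May 2098: 31 − 19 = 12 days remain.
Then 16 full months totalling 487 days.
October 1–30, 2099: 30 days.
Total: 12 + 487 + 30 = 529 days.
529 mod 7 = 4, so 4 days before Friday is Monday.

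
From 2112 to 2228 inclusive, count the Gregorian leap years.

Years divisible by 4: 2112, 2116, …, 2228 — 30 in all.
Of these, 2200 is divisible by 100 but not 400, so not leap.
Leap years: 30 − 1 = 29.

29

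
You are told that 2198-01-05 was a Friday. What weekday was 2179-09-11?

Saturday

Count forward from the earlier date (September 11, 2179) to the later (January 5, 2198):
Day-of-year of September 11, 2179: 254.
Day-of-year of January 5, 2198: 5.
2179 has 365 days, so 365 − 254 = 111 days remain in 2179.
Full years 2180–2197: 13 common + 5 leap = 13×365 + 5×366 = 6575 days.
Total: 111 + 6575 + 5 = 6691 days.
6691 mod 7 = 6, so 6 days before Friday is Saturday.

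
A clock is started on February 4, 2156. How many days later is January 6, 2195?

14216

Day-of-year of February 4, 2156: 35.
Day-of-year of January 6, 2195: 6.
2156 has 366 days, so 366 − 35 = 331 days remain in 2156.
Full years 2157–2194: 29 common + 9 leap = 29×365 + 9×366 = 13879 days.
Total: 331 + 13879 + 6 = 14216 days.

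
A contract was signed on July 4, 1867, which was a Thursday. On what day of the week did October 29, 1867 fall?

Tuesday

July 1867: 31 − 4 = 27 days remain.
Then August (31), September (30): 31 + 30 = 61 days.
October 1–29, 1867: 29 days.
Total: 27 + 61 + 29 = 117 days.
117 mod 7 = 5, so 5 days after Thursday is Tuesday.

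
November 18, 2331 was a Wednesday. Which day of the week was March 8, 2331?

Count forward from the earlier date (March 8, 2331) to the later (November 18, 2331):
March 2331: 31 − 8 = 23 days remain.
Then April (30), May (31), June (30), July (31), August (31), September (30), October (31): 30 + 31 + 30 + 31 + 31 + 30 + 31 = 214 days.
November 1–18, 2331: 18 days.
Total: 23 + 214 + 18 = 255 days.
255 mod 7 = 3, so 3 days before Wednesday is Sunday.

Sunday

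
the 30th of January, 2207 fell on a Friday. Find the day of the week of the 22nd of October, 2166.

Count forward from the earlier date (October 22, 2166) to the later (January 30, 2207):
Day-of-year of October 22, 2166: 295.
Day-of-year of January 30, 2207: 30.
2166 has 365 days, so 365 − 295 = 70 days remain in 2166.
Full years 2167–2206: 31 common + 9 leap = 31×365 + 9×366 = 14609 days.
Total: 70 + 14609 + 30 = 14709 days.
14709 mod 7 = 2, so 2 days before Friday is Wednesday.

Wednesday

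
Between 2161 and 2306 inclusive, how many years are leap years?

34

Years divisible by 4: 2164, 2168, …, 2304 — 36 in all.
Of these, 2200, 2300 are divisible by 100 but not 400, so not leap.
Leap years: 36 − 2 = 34.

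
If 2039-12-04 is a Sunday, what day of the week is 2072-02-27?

From December 4, 2039 to December 4, 2071: 32 years, of which 8 contain a Feb 29 — 24×365 + 8×366 = 11688 days.
December 2071: 31 − 4 = 27 days remain.
Then January (31): 31 days.
February 1–27, 2072: 27 days (2072 is a leap year).
Residual: 85 days.
Total: 11773 days.
11773 mod 7 = 6, so 6 days after Sunday is Saturday.

Saturday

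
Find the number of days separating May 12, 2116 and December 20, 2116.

222

May 2116: 31 − 12 = 19 days remain.
Then June (30), July (31), August (31), September (30), October (31), November (30): 30 + 31 + 31 + 30 + 31 + 30 = 183 days.
December 1–20, 2116: 20 days.
Total: 19 + 183 + 20 = 222 days.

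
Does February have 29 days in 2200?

2200 is not a leap year (divisible by 100 but not 400).

No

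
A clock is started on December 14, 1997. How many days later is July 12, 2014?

Day-of-year of December 14, 1997: 348.
Day-of-year of July 12, 2014: 193.
1997 has 365 days, so 365 − 348 = 17 days remain in 1997.
Full years 1998–2013: 12 common + 4 leap = 12×365 + 4×366 = 5844 days.
Total: 17 + 5844 + 193 = 6054 days.

6054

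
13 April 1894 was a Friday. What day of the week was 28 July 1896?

Day-of-year of April 13, 1894: 103.
Day-of-year of July 28, 1896: 210.
1894 has 365 days, so 365 − 103 = 262 days remain in 1894.
Full years: 1895: 365. Sum = 365.
Total: 262 + 365 + 210 = 837 days.
837 mod 7 = 4, so 4 days after Friday is Tuesday.

Tuesday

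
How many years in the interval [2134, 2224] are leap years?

22

Years divisible by 4: 2136, 2140, …, 2224 — 23 in all.
Of these, 2200 is divisible by 100 but not 400, so not leap.
Leap years: 23 − 1 = 22.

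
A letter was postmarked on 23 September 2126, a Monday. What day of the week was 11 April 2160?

From September 23, 2126 to September 23, 2159: 33 years, of which 8 contain a Feb 29 — 25×365 + 8×366 = 12053 days.
September 2159: 30 − 23 = 7 days remain.
Then October (31), November (30), December (31), January (31), February 2160 (29), March (31): 31 + 30 + 31 + 31 + 29 + 31 = 183 days.
April 1–11, 2160: 11 days.
Residual: 201 days.
Total: 12254 days.
12254 mod 7 = 4, so 4 days after Monday is Friday.

Friday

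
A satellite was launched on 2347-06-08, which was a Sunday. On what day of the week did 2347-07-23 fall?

Wednesday

June 2347: 30 − 8 = 22 days remain.
July 1–23, 2347: 23 days.
Total: 22 + 23 = 45 days.
45 mod 7 = 3, so 3 days after Sunday is Wednesday.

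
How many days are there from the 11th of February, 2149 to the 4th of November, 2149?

February 2149: 28 − 11 = 17 days remain (2149 is not a leap year, so February has 28 days).
Then March (31), April (30), May (31), June (30), July (31), August (31), September (30), October (31): 31 + 30 + 31 + 30 + 31 + 31 + 30 + 31 = 245 days.
November 1–4, 2149: 4 days.
Total: 17 + 245 + 4 = 266 days.

266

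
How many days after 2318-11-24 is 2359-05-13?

14780

Day-of-year of November 24, 2318: 328.
Day-of-year of May 13, 2359: 133.
2318 has 365 days, so 365 − 328 = 37 days remain in 2318.
Full years 2319–2358: 30 common + 10 leap = 30×365 + 10×366 = 14610 days.
Total: 37 + 14610 + 133 = 14780 days.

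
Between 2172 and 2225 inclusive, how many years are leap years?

Years divisible by 4: 2172, 2176, …, 2224 — 14 in all.
Of these, 2200 is divisible by 100 but not 400, so not leap.
Leap years: 14 − 1 = 13.

13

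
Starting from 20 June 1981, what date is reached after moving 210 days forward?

16 January 1982

Count 210 days after June 20, 1981:
June 1981: 30 − 20 = 10 days remain.
Then July (31), August (31), September (30), October (31), November (30), December (31): 31 + 31 + 30 + 31 + 30 + 31 = 184 days.
January 1–16, 1982: 16 days.
Total: 10 + 184 + 16 = 210 days.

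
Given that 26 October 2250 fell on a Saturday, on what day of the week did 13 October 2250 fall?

Sunday

Count forward from the earlier date (October 13, 2250) to the later (October 26, 2250):
Within October 2250: 26 − 13 = 13 days.
13 mod 7 = 6, so 6 days before Saturday is Sunday.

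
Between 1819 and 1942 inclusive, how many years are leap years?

Years divisible by 4: 1820, 1824, …, 1940 — 31 in all.
Of these, 1900 is divisible by 100 but not 400, so not leap.
Leap years: 31 − 1 = 30.

30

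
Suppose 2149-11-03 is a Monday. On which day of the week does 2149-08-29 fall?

Count forward from the earlier date (August 29, 2149) to the later (November 3, 2149):
August 2149: 31 − 29 = 2 days remain.
Then September (30), October (31): 30 + 31 = 61 days.
November 1–3, 2149: 3 days.
Total: 2 + 61 + 3 = 66 days.
66 mod 7 = 3, so 3 days before Monday is Friday.

Friday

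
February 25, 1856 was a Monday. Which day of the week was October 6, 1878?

Sunday

From February 25, 1856 to February 25, 1878: 22 years, of which 6 contain a Feb 29 — 16×365 + 6×366 = 8036 days.
February 1878: 28 − 25 = 3 days remain (1878 is not a leap year, so February has 28 days).
Then March (31), April (30), May (31), June (30), July (31), August (31), September (30): 31 + 30 + 31 + 30 + 31 + 31 + 30 = 214 days.
October 1–6, 1878: 6 days.
Residual: 223 days.
Total: 8259 days.
8259 mod 7 = 6, so 6 days after Monday is Sunday.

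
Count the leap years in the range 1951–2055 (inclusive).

Years divisible by 4: 1952, 1956, …, 2052 — 26 in all.
2000 is divisible by 400, so still leap.
No century exceptions apply. Count: 26.

26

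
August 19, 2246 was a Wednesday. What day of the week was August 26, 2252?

Thursday

Day-of-year of August 19, 2246: 231.
Day-of-year of August 26, 2252: 239.
2246 has 365 days, so 365 − 231 = 134 days remain in 2246.
Full years: 2247: 365; 2248: 366; 2249: 365; 2250: 365; 2251: 365. Sum = 1826.
Total: 134 + 1826 + 239 = 2199 days.
2199 mod 7 = 1, so 1 day after Wednesday is Thursday.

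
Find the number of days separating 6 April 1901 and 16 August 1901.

April 1901: 30 − 6 = 24 days remain.
Then May (31), June (30), July (31): 31 + 30 + 31 = 92 days.
August 1–16, 1901: 16 days.
Total: 24 + 92 + 16 = 132 days.

132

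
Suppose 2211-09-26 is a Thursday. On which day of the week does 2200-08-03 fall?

Sunday

Count forward from the earlier date (August 3, 2200) to the later (September 26, 2211):
Day-of-year of August 3, 2200: 215.
Day-of-year of September 26, 2211: 269.
2200 has 365 days, so 365 − 215 = 150 days remain in 2200.
Full years 2201–2210: 8 common + 2 leap = 8×365 + 2×366 = 3652 days.
Total: 150 + 3652 + 269 = 4071 days.
4071 mod 7 = 4, so 4 days before Thursday is Sunday.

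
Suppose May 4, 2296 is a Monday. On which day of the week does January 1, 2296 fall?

Wednesday

Count forward from the earlier date (January 1, 2296) to the later (May 4, 2296):
January 2296: 31 − 1 = 30 days remain.
Then February 2296 (29), March (31), April (30): 29 + 31 + 30 = 90 days.
May 1–4, 2296: 4 days.
Total: 30 + 90 + 4 = 124 days.
124 mod 7 = 5, so 5 days before Monday is Wednesday.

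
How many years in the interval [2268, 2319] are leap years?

12

Years divisible by 4: 2268, 2272, …, 2316 — 13 in all.
Of these, 2300 is divisible by 100 but not 400, so not leap.
Leap years: 13 − 1 = 12.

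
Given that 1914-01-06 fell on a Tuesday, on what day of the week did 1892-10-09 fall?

Count forward from the earlier date (October 9, 1892) to the later (January 6, 1914):
From October 9, 1892 to October 9, 1913: 21 years, of which 4 contain a Feb 29 — 17×365 + 4×366 = 7669 days.
(1900 is not a leap year (divisible by 100 but not 400).)
October 1913: 31 − 9 = 22 days remain.
Then November (30), December (31): 30 + 31 = 61 days.
January 1–6, 1914: 6 days.
Residual: 89 days.
Total: 7758 days.
7758 mod 7 = 2, so 2 days before Tuesday is Sunday.

Sunday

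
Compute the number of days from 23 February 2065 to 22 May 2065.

February 2065: 28 − 23 = 5 days remain (2065 is not a leap year, so February has 28 days).
Then March (31), April (30): 31 + 30 = 61 days.
May 1–22, 2065: 22 days.
Total: 5 + 61 + 22 = 88 days.

88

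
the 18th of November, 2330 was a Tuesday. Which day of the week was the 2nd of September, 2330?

Count forward from the earlier date (September 2, 2330) to the later (November 18, 2330):
September 2330: 30 − 2 = 28 days remain.
Then October (31): 31 days.
November 1–18, 2330: 18 days.
Total: 28 + 31 + 18 = 77 days.
77 is a multiple of 7, so the 2nd of September, 2330 falls on the same weekday: Tuesday.

Tuesday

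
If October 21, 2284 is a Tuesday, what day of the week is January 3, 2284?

Thursday

Count forward from the earlier date (January 3, 2284) to the later (October 21, 2284):
January 2284: 31 − 3 = 28 days remain.
Then February 2284 (29), March (31), April (30), May (31), June (30), July (31), August (31), September (30): 29 + 31 + 30 + 31 + 30 + 31 + 31 + 30 = 243 days.
October 1–21, 2284: 21 days.
Total: 28 + 243 + 21 = 292 days.
292 mod 7 = 5, so 5 days before Tuesday is Thursday.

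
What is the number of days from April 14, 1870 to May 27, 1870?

April 1870: 30 − 14 = 16 days remain.
May 1–27, 1870: 27 days.
Total: 16 + 27 = 43 days.

43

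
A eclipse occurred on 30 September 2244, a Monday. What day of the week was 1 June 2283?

From September 30, 2244 to September 30, 2282: 38 years, of which 9 contain a Feb 29 — 29×365 + 9×366 = 13879 days.
September 2282: 30 − 30 = 0 days remain.
Then October (31), November (30), December (31), January (31), February 2283 (28), March (31), April (30), May (31): 31 + 30 + 31 + 31 + 28 + 31 + 30 + 31 = 243 days.
June 1, 2283: 1 day.
Residual: 244 days.
Total: 14123 days.
14123 mod 7 = 4, so 4 days after Monday is Friday.

Friday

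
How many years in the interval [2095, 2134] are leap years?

9

Years divisible by 4 in [2095, 2134]: 2096, 2100, 2104, 2108, 2112, 2116, 2120, 2124, 2128, 2132.
Of these, 2100 is divisible by 100 but not 400, so not leap.
Leap years: 10 − 1 = 9.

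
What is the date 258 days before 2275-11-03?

2275-02-18

Count 258 days before November 3, 2275:
February 2275: 28 − 18 = 10 days remain (2275 is not a leap year, so February has 28 days).
Then March (31), April (30), May (31), June (30), July (31), August (31), September (30), October (31): 31 + 30 + 31 + 30 + 31 + 31 + 30 + 31 = 245 days.
November 1–3, 2275: 3 days.
Total: 10 + 245 + 3 = 258 days.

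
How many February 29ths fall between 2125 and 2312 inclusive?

45

Years divisible by 4: 2128, 2132, …, 2312 — 47 in all.
Of these, 2200, 2300 are divisible by 100 but not 400, so not leap.
Leap years: 47 − 2 = 45.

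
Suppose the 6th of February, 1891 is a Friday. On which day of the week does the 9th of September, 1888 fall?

Count forward from the earlier date (September 9, 1888) to the later (February 6, 1891):
September 9, 1888 → September 9, 1889: 365 days.
September 9, 1889 → September 9, 1890: 365 days.
September 1890: 30 − 9 = 21 days remain.
Then October (31), November (30), December (31), January (31): 31 + 30 + 31 + 31 = 123 days.
February 1–6, 1891: 6 days (1891 is not a leap year).
Residual: 150 days.
Total: 880 days.
880 mod 7 = 5, so 5 days before Friday is Sunday.

Sunday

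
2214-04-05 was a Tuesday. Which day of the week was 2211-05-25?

Saturday

Count forward from the earlier date (May 25, 2211) to the later (April 5, 2214):
Day-of-year of May 25, 2211: 145.
Day-of-year of April 5, 2214: 95.
2211 has 365 days, so 365 − 145 = 220 days remain in 2211.
Full years: 2212: 366; 2213: 365. Sum = 731.
Total: 220 + 731 + 95 = 1046 days.
1046 mod 7 = 3, so 3 days before Tuesday is Saturday.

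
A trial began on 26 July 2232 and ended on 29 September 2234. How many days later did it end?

Day-of-year of July 26, 2232: 208.
Day-of-year of September 29, 2234: 272.
2232 has 366 days, so 366 − 208 = 158 days remain in 2232.
Full years: 2233: 365. Sum = 365.
Total: 158 + 365 + 272 = 795 days.

795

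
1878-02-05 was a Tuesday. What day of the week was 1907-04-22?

Monday

Day-of-year of February 5, 1878: 36.
Day-of-year of April 22, 1907: 112.
1878 has 365 days, so 365 − 36 = 329 days remain in 1878.
Full years 1879–1906: 22 common + 6 leap = 22×365 + 6×366 = 10226 days.
Total: 329 + 10226 + 112 = 10667 days.
10667 mod 7 = 6, so 6 days after Tuesday is Monday.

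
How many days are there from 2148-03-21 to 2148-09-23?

186

March 2148: 31 − 21 = 10 days remain.
Then April (30), May (31), June (30), July (31), August (31): 30 + 31 + 30 + 31 + 31 = 153 days.
September 1–23, 2148: 23 days.
Total: 10 + 153 + 23 = 186 days.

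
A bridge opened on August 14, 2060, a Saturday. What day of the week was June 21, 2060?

Monday

Count forward from the earlier date (June 21, 2060) to the later (August 14, 2060):
June 2060: 30 − 21 = 9 days remain.
Then July (31): 31 days.
August 1–14, 2060: 14 days.
Total: 9 + 31 + 14 = 54 days.
54 mod 7 = 5, so 5 days before Saturday is Monday.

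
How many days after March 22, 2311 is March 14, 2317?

March 22, 2311 → March 22, 2312: 366 days (2312 is a leap year).
March 22, 2312 → March 22, 2313: 365 days.
March 22, 2313 → March 22, 2314: 365 days.
March 22, 2314 → March 22, 2315: 365 days.
March 22, 2315 → March 22, 2316: 366 days (2316 is a leap year).
March 2316: 31 − 22 = 9 days remain.
Then 11 full months totalling 334 days.
March 1–14, 2317: 14 days.
Residual: 357 days.
Total: 2184 days.

2184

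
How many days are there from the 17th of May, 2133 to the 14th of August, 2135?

Day-of-year of May 17, 2133: 137.
Day-of-year of August 14, 2135: 226.
2133 has 365 days, so 365 − 137 = 228 days remain in 2133.
Full years: 2134: 365. Sum = 365.
Total: 228 + 365 + 226 = 819 days.

819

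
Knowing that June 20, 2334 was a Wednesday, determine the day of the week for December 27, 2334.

Thursday

June 2334: 30 − 20 = 10 days remain.
Then July (31), August (31), September (30), October (31), November (30): 31 + 31 + 30 + 31 + 30 = 153 days.
December 1–27, 2334: 27 days.
Total: 10 + 153 + 27 = 190 days.
190 mod 7 = 1, so 1 day after Wednesday is Thursday.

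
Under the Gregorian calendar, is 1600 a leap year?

1600 is a leap year (divisible by 400).

Yes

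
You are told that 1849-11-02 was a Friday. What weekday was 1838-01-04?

Count forward from the earlier date (January 4, 1838) to the later (November 2, 1849):
Day-of-year of January 4, 1838: 4.
Day-of-year of November 2, 1849: 306.
1838 has 365 days, so 365 − 4 = 361 days remain in 1838.
Full years 1839–1848: 7 common + 3 leap = 7×365 + 3×366 = 3653 days.
Total: 361 + 3653 + 306 = 4320 days.
4320 mod 7 = 1, so 1 day before Friday is Thursday.

Thursday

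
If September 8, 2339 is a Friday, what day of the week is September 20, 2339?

Wednesday

Within September 2339: 20 − 8 = 12 days.
12 mod 7 = 5, so 5 days after Friday is Wednesday.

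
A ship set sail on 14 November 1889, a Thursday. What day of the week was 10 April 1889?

Count forward from the earlier date (April 10, 1889) to the later (November 14, 1889):
April 1889: 30 − 10 = 20 days remain.
Then May (31), June (30), July (31), August (31), September (30), October (31): 31 + 30 + 31 + 31 + 30 + 31 = 184 days.
November 1–14, 1889: 14 days.
Total: 20 + 184 + 14 = 218 days.
218 mod 7 = 1, so 1 day before Thursday is Wednesday.

Wednesday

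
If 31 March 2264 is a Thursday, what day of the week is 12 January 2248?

Count forward from the earlier date (January 12, 2248) to the later (March 31, 2264):
From January 12, 2248 to January 12, 2264: 16 years, of which 4 contain a Feb 29 — 12×365 + 4×366 = 5844 days.
January 2264: 31 − 12 = 19 days remain.
Then February 2264 (29): 29 days.
March 1–31, 2264: 31 days.
Residual: 79 days.
Total: 5923 days.
5923 mod 7 = 1, so 1 day before Thursday is Wednesday.

Wednesday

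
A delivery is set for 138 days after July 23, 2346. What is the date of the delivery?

December 8, 2346

Count 138 days after July 23, 2346:
July 2346: 31 − 23 = 8 days remain.
Then August (31), September (30), October (31), November (30): 31 + 30 + 31 + 30 = 122 days.
December 1–8, 2346: 8 days.
Total: 8 + 122 + 8 = 138 days.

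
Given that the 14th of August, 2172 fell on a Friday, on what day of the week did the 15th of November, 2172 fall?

Sunday

August 2172: 31 − 14 = 17 days remain.
Then September (30), October (31): 30 + 31 = 61 days.
November 1–15, 2172: 15 days.
Total: 17 + 61 + 15 = 93 days.
93 mod 7 = 2, so 2 days after Friday is Sunday.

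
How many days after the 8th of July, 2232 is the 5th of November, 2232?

120

July 2232: 31 − 8 = 23 days remain.
Then August (31), September (30), October (31): 31 + 30 + 31 = 92 days.
November 1–5, 2232: 5 days.
Total: 23 + 92 + 5 = 120 days.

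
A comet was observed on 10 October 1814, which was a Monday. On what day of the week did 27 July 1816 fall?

Saturday

October 1814: 31 − 10 = 21 days remain.
Then 20 full months totalling 608 days.
July 1–27, 1816: 27 days.
Total: 21 + 608 + 27 = 656 days.
656 mod 7 = 5, so 5 days after Monday is Saturday.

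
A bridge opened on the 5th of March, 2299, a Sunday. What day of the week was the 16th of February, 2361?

Day-of-year of March 5, 2299: 64.
Day-of-year of February 16, 2361: 47.
2299 has 365 days, so 365 − 64 = 301 days remain in 2299.
Full years 2300–2360: 46 common + 15 leap = 46×365 + 15×366 = 22280 days.
Total: 301 + 22280 + 47 = 22628 days.
22628 mod 7 = 4, so 4 days after Sunday is Thursday.

Thursday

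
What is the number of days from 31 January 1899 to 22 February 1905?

January 31, 1899 → January 31, 1900: 365 days.
January 31, 1900 → January 31, 1901: 365 days (1900 is not a leap year (divisible by 100 but not 400)).
January 31, 1901 → January 31, 1902: 365 days.
January 31, 1902 → January 31, 1903: 365 days.
January 31, 1903 → January 31, 1904: 365 days.
January 31, 1904 → January 31, 1905: 366 days (1904 is a leap year).
January 1905: 31 − 31 = 0 days remain.
February 1–22, 1905: 22 days (1905 is not a leap year).
Residual: 22 days.
Total: 2213 days.

2213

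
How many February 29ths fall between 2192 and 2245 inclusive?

13

Years divisible by 4: 2192, 2196, …, 2244 — 14 in all.
Of these, 2200 is divisible by 100 but not 400, so not leap.
Leap years: 14 − 1 = 13.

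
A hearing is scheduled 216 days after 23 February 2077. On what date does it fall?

27 September 2077

Count 216 days after February 23, 2077:
February 2077: 28 − 23 = 5 days remain (2077 is not a leap year, so February has 28 days).
Then March (31), April (30), May (31), June (30), July (31), August (31): 31 + 30 + 31 + 30 + 31 + 31 = 184 days.
September 1–27, 2077: 27 days.
Total: 5 + 184 + 27 = 216 days.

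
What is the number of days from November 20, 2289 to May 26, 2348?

From November 20, 2289 to November 20, 2347: 58 years, of which 13 contain a Feb 29 — 45×365 + 13×366 = 21183 days.
(2300 is not a leap year (divisible by 100 but not 400).)
November 2347: 30 − 20 = 10 days remain.
Then December (31), January (31), February 2348 (29), March (31), April (30): 31 + 31 + 29 + 31 + 30 = 152 days.
May 1–26, 2348: 26 days.
Residual: 188 days.
Total: 21371 days.

21371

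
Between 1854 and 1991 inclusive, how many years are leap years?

Years divisible by 4: 1856, 1860, …, 1988 — 34 in all.
Of these, 1900 is divisible by 100 but not 400, so not leap.
Leap years: 34 − 1 = 33.

33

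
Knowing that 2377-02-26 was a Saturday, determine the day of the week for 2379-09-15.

Saturday

Day-of-year of February 26, 2377: 57.
Day-of-year of September 15, 2379: 258.
2377 has 365 days, so 365 − 57 = 308 days remain in 2377.
Full years: 2378: 365. Sum = 365.
Total: 308 + 365 + 258 = 931 days.
931 is a multiple of 7, so 2379-09-15 falls on the same weekday: Saturday.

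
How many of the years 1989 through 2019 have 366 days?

7

Years divisible by 4 in [1989, 2019]: 1992, 1996, 2000, 2004, 2008, 2012, 2016.
2000 is divisible by 400, so still leap.
No century exceptions apply. Count: 7.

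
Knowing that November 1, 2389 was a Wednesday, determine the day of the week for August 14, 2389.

Count forward from the earlier date (August 14, 2389) to the later (November 1, 2389):
August 2389: 31 − 14 = 17 days remain.
Then September (30), October (31): 30 + 31 = 61 days.
November 1, 2389: 1 day.
Total: 17 + 61 + 1 = 79 days.
79 mod 7 = 2, so 2 days before Wednesday is Monday.

Monday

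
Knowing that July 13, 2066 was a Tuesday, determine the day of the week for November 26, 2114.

From July 13, 2066 to July 13, 2114: 48 years, of which 11 contain a Feb 29 — 37×365 + 11×366 = 17531 days.
(2100 is not a leap year (divisible by 100 but not 400).)
July 2114: 31 − 13 = 18 days remain.
Then August (31), September (30), October (31): 31 + 30 + 31 = 92 days.
November 1–26, 2114: 26 days.
Residual: 136 days.
Total: 17667 days.
17667 mod 7 = 6, so 6 days after Tuesday is Monday.

Monday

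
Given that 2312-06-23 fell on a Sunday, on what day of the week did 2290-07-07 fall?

Count forward from the earlier date (July 7, 2290) to the later (June 23, 2312):
Day-of-year of July 7, 2290: 188.
Day-of-year of June 23, 2312: 175.
2290 has 365 days, so 365 − 188 = 177 days remain in 2290.
Full years 2291–2311: 17 common + 4 leap = 17×365 + 4×366 = 7669 days.
Total: 177 + 7669 + 175 = 8021 days.
8021 mod 7 = 6, so 6 days before Sunday is Monday.

Monday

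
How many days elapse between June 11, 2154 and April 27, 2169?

5434

From June 11, 2154 to June 11, 2168: 14 years, of which 4 contain a Feb 29 — 10×365 + 4×366 = 5114 days.
June 2168: 30 − 11 = 19 days remain.
Then 9 full months totalling 274 days.
April 1–27, 2169: 27 days.
Residual: 320 days.
Total: 5434 days.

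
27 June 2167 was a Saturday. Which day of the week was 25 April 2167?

Count forward from the earlier date (April 25, 2167) to the later (June 27, 2167):
April 2167: 30 − 25 = 5 days remain.
Then May (31): 31 days.
June 1–27, 2167: 27 days.
Total: 5 + 31 + 27 = 63 days.
63 is a multiple of 7, so 25 April 2167 falls on the same weekday: Saturday.

Saturday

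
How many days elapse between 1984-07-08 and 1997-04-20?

4669

Day-of-year of July 8, 1984: 190.
Day-of-year of April 20, 1997: 110.
1984 has 366 days, so 366 − 190 = 176 days remain in 1984.
Full years 1985–1996: 9 common + 3 leap = 9×365 + 3×366 = 4383 days.
Total: 176 + 4383 + 110 = 4669 days.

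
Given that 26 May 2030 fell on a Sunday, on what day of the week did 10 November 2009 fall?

Tuesday

Count forward from the earlier date (November 10, 2009) to the later (May 26, 2030):
Day-of-year of November 10, 2009: 314.
Day-of-year of May 26, 2030: 146.
2009 has 365 days, so 365 − 314 = 51 days remain in 2009.
Full years 2010–2029: 15 common + 5 leap = 15×365 + 5×366 = 7305 days.
Total: 51 + 7305 + 146 = 7502 days.
7502 mod 7 = 5, so 5 days before Sunday is Tuesday.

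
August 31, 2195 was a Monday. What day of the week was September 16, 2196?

August 2195: 31 − 31 = 0 days remain.
Then 12 full months totalling 366 days.
September 1–16, 2196: 16 days.
Total: 0 + 366 + 16 = 382 days.
382 mod 7 = 4, so 4 days after Monday is Friday.

Friday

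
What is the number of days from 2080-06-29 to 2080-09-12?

June 2080: 30 − 29 = 1 day remains.
Then July (31), August (31): 31 + 31 = 62 days.
September 1–12, 2080: 12 days.
Total: 1 + 62 + 12 = 75 days.

75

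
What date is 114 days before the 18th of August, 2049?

the 26th of April, 2049

Count 114 days before August 18, 2049:
April 2049: 30 − 26 = 4 days remain.
Then May (31), June (30), July (31): 31 + 30 + 31 = 92 days.
August 1–18, 2049: 18 days.
Total: 4 + 92 + 18 = 114 days.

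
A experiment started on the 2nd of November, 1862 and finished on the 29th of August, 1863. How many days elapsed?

November 1862: 30 − 2 = 28 days remain.
Then December (31), January (31), February 1863 (28), March (31), April (30), May (31), June (30), July (31): 31 + 31 + 28 + 31 + 30 + 31 + 30 + 31 = 243 days.
August 1–29, 1863: 29 days.
Residual: 300 days.
Total: 300 days.

300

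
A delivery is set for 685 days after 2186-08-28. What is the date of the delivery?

2188-07-13

Count 685 days after August 28, 2186:
August 2186: 31 − 28 = 3 days remain.
Then 22 full months totalling 669 days.
July 1–13, 2188: 13 days.
Total: 3 + 669 + 13 = 685 days.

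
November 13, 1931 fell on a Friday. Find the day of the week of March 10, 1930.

Count forward from the earlier date (March 10, 1930) to the later (November 13, 1931):
March 1930: 31 − 10 = 21 days remain.
Then 19 full months totalling 579 days.
November 1–13, 1931: 13 days.
Total: 21 + 579 + 13 = 613 days.
613 mod 7 = 4, so 4 days before Friday is Monday.

Monday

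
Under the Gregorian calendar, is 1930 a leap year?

No

1930 is not a leap year.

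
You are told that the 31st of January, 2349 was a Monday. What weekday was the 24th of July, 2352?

Thursday

Day-of-year of January 31, 2349: 31.
Day-of-year of July 24, 2352: 206.
2349 has 365 days, so 365 − 31 = 334 days remain in 2349.
Full years: 2350: 365; 2351: 365. Sum = 730.
Total: 334 + 730 + 206 = 1270 days.
1270 mod 7 = 3, so 3 days after Monday is Thursday.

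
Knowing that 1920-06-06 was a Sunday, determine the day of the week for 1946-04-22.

Day-of-year of June 6, 1920: 158.
Day-of-year of April 22, 1946: 112.
1920 has 366 days, so 366 − 158 = 208 days remain in 1920.
Full years 1921–1945: 19 common + 6 leap = 19×365 + 6×366 = 9131 days.
Total: 208 + 9131 + 112 = 9451 days.
9451 mod 7 = 1, so 1 day after Sunday is Monday.

Monday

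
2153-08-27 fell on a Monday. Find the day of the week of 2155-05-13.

Tuesday

August 27, 2153 → August 27, 2154: 365 days.
August 2154: 31 − 27 = 4 days remain.
Then September (30), October (31), November (30), December (31), January (31), February 2155 (28), March (31), April (30): 30 + 31 + 30 + 31 + 31 + 28 + 31 + 30 = 242 days.
May 1–13, 2155: 13 days.
Residual: 259 days.
Total: 624 days.
624 mod 7 = 1, so 1 day after Monday is Tuesday.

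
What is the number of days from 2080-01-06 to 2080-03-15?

69

January 2080: 31 − 6 = 25 days remain.
Then February 2080 (29): 29 days.
March 1–15, 2080: 15 days.
Total: 25 + 29 + 15 = 69 days.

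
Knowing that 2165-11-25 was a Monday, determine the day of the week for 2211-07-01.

Monday

From November 25, 2165 to November 25, 2210: 45 years, of which 10 contain a Feb 29 — 35×365 + 10×366 = 16435 days.
(2200 is not a leap year (divisible by 100 but not 400).)
November 2210: 30 − 25 = 5 days remain.
Then December (31), January (31), February 2211 (28), March (31), April (30), May (31), June (30): 31 + 31 + 28 + 31 + 30 + 31 + 30 = 212 days.
July 1, 2211: 1 day.
Residual: 218 days.
Total: 16653 days.
16653 is a multiple of 7, so 2211-07-01 falls on the same weekday: Monday.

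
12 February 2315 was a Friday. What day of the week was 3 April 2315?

Saturday

February 2315: 28 − 12 = 16 days remain (2315 is not a leap year, so February has 28 days).
Then March (31): 31 days.
April 1–3, 2315: 3 days.
Total: 16 + 31 + 3 = 50 days.
50 mod 7 = 1, so 1 day after Friday is Saturday.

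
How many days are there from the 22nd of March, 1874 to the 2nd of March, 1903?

10571

From March 22, 1874 to March 22, 1902: 28 years, of which 6 contain a Feb 29 — 22×365 + 6×366 = 10226 days.
(1900 is not a leap year (divisible by 100 but not 400).)
March 1902: 31 − 22 = 9 days remain.
Then 11 full months totalling 334 days.
March 1–2, 1903: 2 days.
Residual: 345 days.
Total: 10571 days.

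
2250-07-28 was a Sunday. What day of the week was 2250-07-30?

Tuesday

Within July 2250: 30 − 28 = 2 days.
2 mod 7 = 2, so 2 days after Sunday is Tuesday.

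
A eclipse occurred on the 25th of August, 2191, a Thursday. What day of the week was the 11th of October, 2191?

Tuesday

August 2191: 31 − 25 = 6 days remain.
Then September (30): 30 days.
October 1–11, 2191: 11 days.
Total: 6 + 30 + 11 = 47 days.
47 mod 7 = 5, so 5 days after Thursday is Tuesday.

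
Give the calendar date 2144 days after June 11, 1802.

April 24, 1808

Count 2144 days after June 11, 1802:
Day-of-year of June 11, 1802: 162.
Day-of-year of April 24, 1808: 115.
1802 has 365 days, so 365 − 162 = 203 days remain in 1802.
Full years: 1803: 365; 1804: 366; 1805: 365; 1806: 365; 1807: 365. Sum = 1826.
Total: 203 + 1826 + 115 = 2144 days.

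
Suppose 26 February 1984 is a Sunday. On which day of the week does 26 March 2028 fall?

Sunday

From February 26, 1984 to February 26, 2028: 44 years, of which 11 contain a Feb 29 — 33×365 + 11×366 = 16071 days.
(2000 is a leap year (divisible by 400).)
February 2028: 29 − 26 = 3 days remain (2028 is a leap year, so February has 29 days).
March 1–26, 2028: 26 days.
Residual: 29 days.
Total: 16100 days.
16100 is a multiple of 7, so 26 March 2028 falls on the same weekday: Sunday.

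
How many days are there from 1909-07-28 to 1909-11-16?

July 1909: 31 − 28 = 3 days remain.
Then August (31), September (30), October (31): 31 + 30 + 31 = 92 days.
November 1–16, 1909: 16 days.
Total: 3 + 92 + 16 = 111 days.

111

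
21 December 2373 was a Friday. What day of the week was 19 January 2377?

Wednesday

Day-of-year of December 21, 2373: 355.
Day-of-year of January 19, 2377: 19.
2373 has 365 days, so 365 − 355 = 10 days remain in 2373.
Full years: 2374: 365; 2375: 365; 2376: 366. Sum = 1096.
Total: 10 + 1096 + 19 = 1125 days.
1125 mod 7 = 5, so 5 days after Friday is Wednesday.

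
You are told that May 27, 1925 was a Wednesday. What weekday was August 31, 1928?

May 27, 1925 → May 27, 1926: 365 days.
May 27, 1926 → May 27, 1927: 365 days.
May 27, 1927 → May 27, 1928: 366 days (1928 is a leap year).
May 1928: 31 − 27 = 4 days remain.
Then June (30), July (31): 30 + 31 = 61 days.
August 1–31, 1928: 31 days.
Residual: 96 days.
Total: 1192 days.
1192 mod 7 = 2, so 2 days after Wednesday is Friday.

Friday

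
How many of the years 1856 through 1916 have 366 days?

15

Years divisible by 4: 1856, 1860, …, 1916 — 16 in all.
Of these, 1900 is divisible by 100 but not 400, so not leap.
Leap years: 16 − 1 = 15.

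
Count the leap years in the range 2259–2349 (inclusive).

Years divisible by 4: 2260, 2264, …, 2348 — 23 in all.
Of these, 2300 is divisible by 100 but not 400, so not leap.
Leap years: 23 − 1 = 22.

22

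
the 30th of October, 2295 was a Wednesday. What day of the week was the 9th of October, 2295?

Wednesday

Count forward from the earlier date (October 9, 2295) to the later (October 30, 2295):
Within October 2295: 30 − 9 = 21 days.
21 is a multiple of 7, so the 9th of October, 2295 falls on the same weekday: Wednesday.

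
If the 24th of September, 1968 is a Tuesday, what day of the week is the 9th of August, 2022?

Tuesday

Day-of-year of September 24, 1968: 268.
Day-of-year of August 9, 2022: 221.
1968 has 366 days, so 366 − 268 = 98 days remain in 1968.
Full years 1969–2021: 40 common + 13 leap = 40×365 + 13×366 = 19358 days.
Total: 98 + 19358 + 221 = 19677 days.
19677 is a multiple of 7, so the 9th of August, 2022 falls on the same weekday: Tuesday.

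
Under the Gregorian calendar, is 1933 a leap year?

1933 is not a leap year.

No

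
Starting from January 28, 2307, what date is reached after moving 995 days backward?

May 8, 2304

Count 995 days before January 28, 2307:
Day-of-year of May 8, 2304: 129.
Day-of-year of January 28, 2307: 28.
2304 has 366 days, so 366 − 129 = 237 days remain in 2304.
Full years: 2305: 365; 2306: 365. Sum = 730.
Total: 237 + 730 + 28 = 995 days.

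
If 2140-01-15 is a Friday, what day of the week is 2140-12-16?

January 2140: 31 − 15 = 16 days remain.
Then 10 full months totalling 304 days.
December 1–16, 2140: 16 days.
Total: 16 + 304 + 16 = 336 days.
336 is a multiple of 7, so 2140-12-16 falls on the same weekday: Friday.

Friday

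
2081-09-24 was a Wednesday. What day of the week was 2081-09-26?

Friday

Within September 2081: 26 − 24 = 2 days.
2 mod 7 = 2, so 2 days after Wednesday is Friday.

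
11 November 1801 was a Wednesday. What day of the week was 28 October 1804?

Day-of-year of November 11, 1801: 315.
Day-of-year of October 28, 1804: 302.
1801 has 365 days, so 365 − 315 = 50 days remain in 1801.
Full years: 1802: 365; 1803: 365. Sum = 730.
Total: 50 + 730 + 302 = 1082 days.
1082 mod 7 = 4, so 4 days after Wednesday is Sunday.

Sunday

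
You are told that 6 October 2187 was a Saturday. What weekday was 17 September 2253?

From October 6, 2187 to October 6, 2252: 65 years, of which 16 contain a Feb 29 — 49×365 + 16×366 = 23741 days.
(2200 is not a leap year (divisible by 100 but not 400).)
October 2252: 31 − 6 = 25 days remain.
Then 10 full months totalling 304 days.
September 1–17, 2253: 17 days.
Residual: 346 days.
Total: 24087 days.
24087 is a multiple of 7, so 17 September 2253 falls on the same weekday: Saturday.

Saturday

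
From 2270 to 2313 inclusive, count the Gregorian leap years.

10

Years divisible by 4 in [2270, 2313]: 2272, 2276, 2280, 2284, 2288, 2292, 2296, 2300, 2304, 2308, 2312.
Of these, 2300 is divisible by 100 but not 400, so not leap.
Leap years: 11 − 1 = 10.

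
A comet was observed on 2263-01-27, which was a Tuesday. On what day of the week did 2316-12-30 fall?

Saturday

Day-of-year of January 27, 2263: 27.
Day-of-year of December 30, 2316: 365.
2263 has 365 days, so 365 − 27 = 338 days remain in 2263.
Full years 2264–2315: 40 common + 12 leap = 40×365 + 12×366 = 18992 days.
Total: 338 + 18992 + 365 = 19695 days.
19695 mod 7 = 4, so 4 days after Tuesday is Saturday.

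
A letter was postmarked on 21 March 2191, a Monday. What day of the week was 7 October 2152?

Count forward from the earlier date (October 7, 2152) to the later (March 21, 2191):
From October 7, 2152 to October 7, 2190: 38 years, of which 9 contain a Feb 29 — 29×365 + 9×366 = 13879 days.
October 2190: 31 − 7 = 24 days remain.
Then November (30), December (31), January (31), February 2191 (28): 30 + 31 + 31 + 28 = 120 days.
March 1–21, 2191: 21 days.
Residual: 165 days.
Total: 14044 days.
14044 mod 7 = 2, so 2 days before Monday is Saturday.

Saturday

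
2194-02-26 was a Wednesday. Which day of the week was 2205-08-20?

Day-of-year of February 26, 2194: 57.
Day-of-year of August 20, 2205: 232.
2194 has 365 days, so 365 − 57 = 308 days remain in 2194.
Full years 2195–2204: 8 common + 2 leap = 8×365 + 2×366 = 3652 days.
Total: 308 + 3652 + 232 = 4192 days.
4192 mod 7 = 6, so 6 days after Wednesday is Tuesday.

Tuesday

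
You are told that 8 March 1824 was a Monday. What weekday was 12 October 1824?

March 1824: 31 − 8 = 23 days remain.
Then April (30), May (31), June (30), July (31), August (31), September (30): 30 + 31 + 30 + 31 + 31 + 30 = 183 days.
October 1–12, 1824: 12 days.
Total: 23 + 183 + 12 = 218 days.
218 mod 7 = 1, so 1 day after Monday is Tuesday.

Tuesday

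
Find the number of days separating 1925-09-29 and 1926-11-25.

Day-of-year of September 29, 1925: 272.
Day-of-year of November 25, 1926: 329.
1925 has 365 days, so 365 − 272 = 93 days remain in 1925.
Total: 93 + 329 = 422 days.

422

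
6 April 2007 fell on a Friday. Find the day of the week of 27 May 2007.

April 2007: 30 − 6 = 24 days remain.
May 1–27, 2007: 27 days.
Total: 24 + 27 = 51 days.
51 mod 7 = 2, so 2 days after Friday is Sunday.

Sunday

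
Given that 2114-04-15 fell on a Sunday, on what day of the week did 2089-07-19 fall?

Count forward from the earlier date (July 19, 2089) to the later (April 15, 2114):
From July 19, 2089 to July 19, 2113: 24 years, of which 5 contain a Feb 29 — 19×365 + 5×366 = 8765 days.
(2100 is not a leap year (divisible by 100 but not 400).)
July 2113: 31 − 19 = 12 days remain.
Then August (31), September (30), October (31), November (30), December (31), January (31), February 2114 (28), March (31): 31 + 30 + 31 + 30 + 31 + 31 + 28 + 31 = 243 days.
April 1–15, 2114: 15 days.
Residual: 270 days.
Total: 9035 days.
9035 mod 7 = 5, so 5 days before Sunday is Tuesday.

Tuesday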